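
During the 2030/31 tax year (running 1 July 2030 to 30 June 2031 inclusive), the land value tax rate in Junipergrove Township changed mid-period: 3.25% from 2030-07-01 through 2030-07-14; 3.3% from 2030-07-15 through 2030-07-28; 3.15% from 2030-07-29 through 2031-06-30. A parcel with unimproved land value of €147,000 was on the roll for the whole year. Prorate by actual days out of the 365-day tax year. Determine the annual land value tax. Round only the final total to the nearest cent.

€4,644.60

2030-07-01 to 2030-07-14: 14 days at 3.25% → €147,000 × 3.25% × 14/365 = €183.2466
2030-07-15 to 2030-07-28: 14 days at 3.3% → €147,000 × 3.3% × 14/365 = €186.0658
2030-07-29 to 2031-06-30: 337 days at 3.15% → €147,000 × 3.15% × 337/365 = €4,275.2836
Total = €4,644.5959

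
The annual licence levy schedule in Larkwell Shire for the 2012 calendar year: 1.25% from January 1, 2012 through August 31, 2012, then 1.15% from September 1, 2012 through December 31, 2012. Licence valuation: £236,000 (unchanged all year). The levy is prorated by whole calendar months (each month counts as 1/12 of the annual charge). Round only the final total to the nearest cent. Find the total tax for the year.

£2,871.33

January 1 – August 31, 2012: 8 months at 1.25% → £236,000 × 1.25% × 8/12 = £1,966.6667
September 1 – December 31, 2012: 4 months at 1.15% → £236,000 × 1.15% × 4/12 = £904.6667
Total = £2,871.3333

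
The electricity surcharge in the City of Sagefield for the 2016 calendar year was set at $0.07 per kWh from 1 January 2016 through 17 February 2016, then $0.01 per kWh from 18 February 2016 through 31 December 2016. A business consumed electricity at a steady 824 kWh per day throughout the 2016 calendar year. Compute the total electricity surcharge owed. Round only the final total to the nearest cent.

1 January – 17 February 2016: 48 days × 824 kWh/day = 39,552 kWh at $0.07/kWh → $2768.64
18 February – 31 December 2016: 318 days × 824 kWh/day = 262,032 kWh at $0.01/kWh → $2620.32

$5388.96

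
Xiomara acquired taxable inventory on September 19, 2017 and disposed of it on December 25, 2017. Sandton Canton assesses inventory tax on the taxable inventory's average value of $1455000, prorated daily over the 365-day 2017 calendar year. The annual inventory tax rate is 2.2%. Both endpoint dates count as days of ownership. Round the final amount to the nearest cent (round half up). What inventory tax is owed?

$8594.47

Days held (September 19 – December 25, 2017): 98 out of 365
Tax = $1455000 × 2.2% × 98/365 = $8594.4658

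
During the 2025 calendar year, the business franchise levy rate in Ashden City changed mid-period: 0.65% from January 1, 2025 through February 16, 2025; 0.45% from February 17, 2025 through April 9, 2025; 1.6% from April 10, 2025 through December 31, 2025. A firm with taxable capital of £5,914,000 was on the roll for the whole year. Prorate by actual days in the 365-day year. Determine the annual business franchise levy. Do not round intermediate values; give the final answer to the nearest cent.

£77,700.24

January 1 – February 16, 2025: 47 days at 0.65% → £5,914,000 × 0.65% × 47/365 = £4,949.9370
February 17 – April 9, 2025: 52 days at 0.45% → £5,914,000 × 0.45% × 52/365 = £3,791.4411
April 10 – December 31, 2025: 266 days at 1.6% → £5,914,000 × 1.6% × 266/365 = £68,958.8603
Total = £77,700.2384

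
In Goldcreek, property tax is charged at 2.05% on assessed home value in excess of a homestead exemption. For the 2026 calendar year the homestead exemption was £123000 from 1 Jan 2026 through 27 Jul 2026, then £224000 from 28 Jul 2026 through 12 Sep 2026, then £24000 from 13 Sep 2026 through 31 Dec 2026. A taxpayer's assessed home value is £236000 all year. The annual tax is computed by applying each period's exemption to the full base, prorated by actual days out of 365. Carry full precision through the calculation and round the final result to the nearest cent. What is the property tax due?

1 Jan – 27 Jul 2026: 208 days, exemption £123000 → (£236000 − £123000) × 2.05% × 208/365 = £1320.0877
28 Jul – 12 Sep 2026: 47 days, exemption £224000 → (£236000 − £224000) × 2.05% × 47/365 = £31.6767
13 Sep – 31 Dec 2026: 110 days, exemption £24000 → (£236000 − £24000) × 2.05% × 110/365 = £1309.7534
Total = £2661.5178

£2661.52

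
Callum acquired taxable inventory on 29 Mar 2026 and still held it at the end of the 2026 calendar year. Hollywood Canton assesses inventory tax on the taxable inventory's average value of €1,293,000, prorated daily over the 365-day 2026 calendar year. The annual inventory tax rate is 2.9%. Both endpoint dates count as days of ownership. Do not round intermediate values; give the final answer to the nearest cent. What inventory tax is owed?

€28,559.36

Days held (29 Mar – 31 Dec 2026): 278 out of 365
Tax = €1,293,000 × 2.9% × 278/365 = €28,559.3589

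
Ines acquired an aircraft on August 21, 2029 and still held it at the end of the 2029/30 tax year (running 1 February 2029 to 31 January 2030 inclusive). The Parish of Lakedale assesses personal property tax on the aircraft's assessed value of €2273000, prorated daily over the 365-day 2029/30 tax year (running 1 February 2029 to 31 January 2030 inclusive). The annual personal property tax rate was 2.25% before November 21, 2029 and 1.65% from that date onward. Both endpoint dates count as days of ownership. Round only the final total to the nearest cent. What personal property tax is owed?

August 21 – November 20, 2029: 92 days at 2.25% → €2273000 × 2.25% × 92/365 = €12890.7123
November 21, 2029 – January 31, 2030: 72 days at 1.65% → €2273000 × 1.65% × 72/365 = €7398.1479
Total = €20288.8603

€20288.86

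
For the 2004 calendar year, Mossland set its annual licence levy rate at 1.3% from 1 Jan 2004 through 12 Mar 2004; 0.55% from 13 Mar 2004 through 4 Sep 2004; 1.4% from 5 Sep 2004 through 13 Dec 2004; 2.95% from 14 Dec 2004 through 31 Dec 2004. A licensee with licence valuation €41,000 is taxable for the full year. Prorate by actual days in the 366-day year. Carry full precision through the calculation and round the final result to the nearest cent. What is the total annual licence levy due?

€429.60

1 Jan – 12 Mar 2004: 72 days at 1.3% → €41,000 × 1.3% × 72/366 = €104.8525
13 Mar – 4 Sep 2004: 176 days at 0.55% → €41,000 × 0.55% × 176/366 = €108.4372
5 Sep – 13 Dec 2004: 100 days at 1.4% → €41,000 × 1.4% × 100/366 = €156.8306
14 Dec – 31 Dec 2004: 18 days at 2.95% → €41,000 × 2.95% × 18/366 = €59.4836
Total = €429.6038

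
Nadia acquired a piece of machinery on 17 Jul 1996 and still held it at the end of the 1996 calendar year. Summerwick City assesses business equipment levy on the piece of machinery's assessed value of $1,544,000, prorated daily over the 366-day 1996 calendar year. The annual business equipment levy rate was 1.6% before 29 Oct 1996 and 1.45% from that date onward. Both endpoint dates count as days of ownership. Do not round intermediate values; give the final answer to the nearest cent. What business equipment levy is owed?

$10,934.56

17 Jul – 28 Oct 1996: 104 days at 1.6% → $1,544,000 × 1.6% × 104/366 = $7,019.7158
29 Oct – 31 Dec 1996: 64 days at 1.45% → $1,544,000 × 1.45% × 64/366 = $3,914.8415
Total = $10,934.5574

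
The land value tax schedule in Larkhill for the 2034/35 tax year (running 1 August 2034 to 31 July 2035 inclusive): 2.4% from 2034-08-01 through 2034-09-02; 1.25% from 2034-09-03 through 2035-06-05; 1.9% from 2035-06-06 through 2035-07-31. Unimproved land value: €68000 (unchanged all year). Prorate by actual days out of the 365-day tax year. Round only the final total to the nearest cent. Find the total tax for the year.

2034-08-01 to 2034-09-02: 33 days at 2.4% → €68000 × 2.4% × 33/365 = €147.5507
2034-09-03 to 2035-06-05: 276 days at 1.25% → €68000 × 1.25% × 276/365 = €642.7397
2035-06-06 to 2035-07-31: 56 days at 1.9% → €68000 × 1.9% × 56/365 = €198.2247
Total = €988.5151

€988.52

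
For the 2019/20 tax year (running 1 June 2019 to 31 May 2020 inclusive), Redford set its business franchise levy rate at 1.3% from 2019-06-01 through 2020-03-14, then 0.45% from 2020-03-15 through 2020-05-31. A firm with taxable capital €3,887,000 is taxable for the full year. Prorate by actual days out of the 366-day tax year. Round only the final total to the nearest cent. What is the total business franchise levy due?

2019-06-01 to 2020-03-14: 288 days at 1.3% → €3,887,000 × 1.3% × 288/366 = €39,762.0984
2020-03-15 to 2020-05-31: 78 days at 0.45% → €3,887,000 × 0.45% × 78/366 = €3,727.6967
Total = €43,489.7951

€43,489.80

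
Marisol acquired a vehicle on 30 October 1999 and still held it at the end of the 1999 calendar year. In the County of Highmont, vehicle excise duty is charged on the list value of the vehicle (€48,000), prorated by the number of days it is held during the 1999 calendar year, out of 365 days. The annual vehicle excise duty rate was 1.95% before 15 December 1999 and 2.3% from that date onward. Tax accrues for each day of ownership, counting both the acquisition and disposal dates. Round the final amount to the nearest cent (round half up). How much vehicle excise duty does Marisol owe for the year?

€169.38

30 October – 14 December 1999: 46 days at 1.95% → €48,000 × 1.95% × 46/365 = €117.9616
15 December – 31 December 1999: 17 days at 2.3% → €48,000 × 2.3% × 17/365 = €51.4192
Total = €169.3808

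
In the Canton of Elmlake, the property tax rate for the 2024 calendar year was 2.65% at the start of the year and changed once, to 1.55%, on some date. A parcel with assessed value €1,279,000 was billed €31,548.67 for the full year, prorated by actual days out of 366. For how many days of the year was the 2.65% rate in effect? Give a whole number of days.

Let d = days at the first rate; then 366 − d days at the second rate.
€1,279,000 × [2.65%·d + 1.55%·(366−d)] / 366 = €31,548.67
Solving gives d = 305, so the new rate took effect on 1 Nov 2024.

305 days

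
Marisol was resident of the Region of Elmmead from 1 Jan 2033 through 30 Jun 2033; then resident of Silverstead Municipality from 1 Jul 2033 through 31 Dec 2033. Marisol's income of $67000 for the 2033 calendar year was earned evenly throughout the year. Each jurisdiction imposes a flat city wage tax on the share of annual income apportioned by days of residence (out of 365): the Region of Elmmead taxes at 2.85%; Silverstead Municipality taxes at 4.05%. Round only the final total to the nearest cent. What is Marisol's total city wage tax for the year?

$2314.80

The Region of Elmmead, 1 Jan – 30 Jun 2033: 181 days → $67000 × 2.85% × 181/365 = $946.9027
Silverstead Municipality, 1 Jul – 31 Dec 2033: 184 days → $67000 × 4.05% × 184/365 = $1367.9014
Total = $2314.8041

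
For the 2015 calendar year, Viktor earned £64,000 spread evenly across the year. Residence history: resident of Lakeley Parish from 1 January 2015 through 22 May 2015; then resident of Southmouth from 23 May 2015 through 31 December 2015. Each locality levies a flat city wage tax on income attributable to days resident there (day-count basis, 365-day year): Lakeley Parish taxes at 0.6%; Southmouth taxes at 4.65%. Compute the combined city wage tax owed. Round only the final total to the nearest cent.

Lakeley Parish, 1 January – 22 May 2015: 142 days → £64,000 × 0.6% × 142/365 = £149.3918
Southmouth, 23 May – 31 December 2015: 223 days → £64,000 × 4.65% × 223/365 = £1,818.2137
Total = £1,967.6055

£1,967.61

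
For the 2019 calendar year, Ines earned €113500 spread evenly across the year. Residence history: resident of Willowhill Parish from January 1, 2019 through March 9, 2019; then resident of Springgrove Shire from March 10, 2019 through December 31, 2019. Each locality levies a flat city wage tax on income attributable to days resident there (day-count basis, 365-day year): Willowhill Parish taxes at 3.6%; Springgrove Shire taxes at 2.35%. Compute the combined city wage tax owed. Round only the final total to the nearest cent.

Willowhill Parish, January 1 – March 9, 2019: 68 days → €113500 × 3.6% × 68/365 = €761.2274
Springgrove Shire, March 10 – December 31, 2019: 297 days → €113500 × 2.35% × 297/365 = €2170.3377
Total = €2931.5651

€2931.57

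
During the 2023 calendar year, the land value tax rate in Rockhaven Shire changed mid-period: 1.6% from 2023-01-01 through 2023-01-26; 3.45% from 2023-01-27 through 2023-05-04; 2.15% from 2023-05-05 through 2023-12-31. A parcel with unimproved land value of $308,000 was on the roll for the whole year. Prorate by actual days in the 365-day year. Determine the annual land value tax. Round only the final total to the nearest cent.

$7,576.38

2023-01-01 to 2023-01-26: 26 days at 1.6% → $308,000 × 1.6% × 26/365 = $351.0356
2023-01-27 to 2023-05-04: 98 days at 3.45% → $308,000 × 3.45% × 98/365 = $2,853.0082
2023-05-05 to 2023-12-31: 241 days at 2.15% → $308,000 × 2.15% × 241/365 = $4,372.3342
Total = $7,576.3781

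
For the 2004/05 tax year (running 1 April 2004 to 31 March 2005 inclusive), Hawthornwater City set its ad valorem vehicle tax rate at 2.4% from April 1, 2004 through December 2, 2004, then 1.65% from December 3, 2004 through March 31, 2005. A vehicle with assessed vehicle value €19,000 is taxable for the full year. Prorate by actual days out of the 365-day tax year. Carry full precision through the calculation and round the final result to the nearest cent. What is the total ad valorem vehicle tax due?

April 1 – December 2, 2004: 246 days at 2.4% → €19,000 × 2.4% × 246/365 = €307.3315
December 3, 2004 – March 31, 2005: 119 days at 1.65% → €19,000 × 1.65% × 119/365 = €102.2096
Total = €409.5411

€409.54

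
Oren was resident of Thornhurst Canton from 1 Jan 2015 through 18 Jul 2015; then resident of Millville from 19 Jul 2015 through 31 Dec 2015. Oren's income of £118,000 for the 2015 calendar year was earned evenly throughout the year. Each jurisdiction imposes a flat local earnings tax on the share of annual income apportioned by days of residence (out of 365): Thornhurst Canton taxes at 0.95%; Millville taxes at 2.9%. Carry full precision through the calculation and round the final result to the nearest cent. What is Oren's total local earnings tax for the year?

Thornhurst Canton, 1 Jan – 18 Jul 2015: 199 days → £118,000 × 0.95% × 199/365 = £611.1753
Millville, 19 Jul – 31 Dec 2015: 166 days → £118,000 × 2.9% × 166/365 = £1,556.3068
Total = £2,167.4822

£2,167.48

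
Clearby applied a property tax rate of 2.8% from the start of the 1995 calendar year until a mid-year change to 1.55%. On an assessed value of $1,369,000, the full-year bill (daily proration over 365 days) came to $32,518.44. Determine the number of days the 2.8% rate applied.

Let d = days at the first rate; then 365 − d days at the second rate.
$1,369,000 × [2.8%·d + 1.55%·(365−d)] / 365 = $32,518.44
Solving gives d = 241, so the new rate took effect on 30 August 1995.

241 days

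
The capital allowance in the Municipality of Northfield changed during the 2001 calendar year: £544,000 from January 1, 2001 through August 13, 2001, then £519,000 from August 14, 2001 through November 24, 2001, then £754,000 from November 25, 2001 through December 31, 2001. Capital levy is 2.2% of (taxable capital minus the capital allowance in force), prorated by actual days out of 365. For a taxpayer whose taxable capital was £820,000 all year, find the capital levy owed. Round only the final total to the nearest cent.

£5,758.88

January 1 – August 13, 2001: 225 days, exemption £544,000 → (£820,000 − £544,000) × 2.2% × 225/365 = £3,743.0137
August 14 – November 24, 2001: 103 days, exemption £519,000 → (£820,000 − £519,000) × 2.2% × 103/365 = £1,868.6740
November 25 – December 31, 2001: 37 days, exemption £754,000 → (£820,000 − £754,000) × 2.2% × 37/365 = £147.1890
Total = £5,758.8767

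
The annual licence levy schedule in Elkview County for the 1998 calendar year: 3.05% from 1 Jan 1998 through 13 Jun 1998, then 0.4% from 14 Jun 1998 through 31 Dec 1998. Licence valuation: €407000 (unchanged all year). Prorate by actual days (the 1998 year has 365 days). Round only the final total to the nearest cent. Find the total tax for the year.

€6474.09

1 Jan – 13 Jun 1998: 164 days at 3.05% → €407000 × 3.05% × 164/365 = €5577.5726
14 Jun – 31 Dec 1998: 201 days at 0.4% → €407000 × 0.4% × 201/365 = €896.5151
Total = €6474.0877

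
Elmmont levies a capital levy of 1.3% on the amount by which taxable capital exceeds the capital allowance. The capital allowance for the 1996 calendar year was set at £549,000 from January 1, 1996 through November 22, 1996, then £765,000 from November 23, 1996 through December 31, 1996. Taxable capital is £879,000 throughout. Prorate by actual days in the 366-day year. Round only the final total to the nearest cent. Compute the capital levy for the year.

£3,990.79

January 1 – November 22, 1996: 327 days, exemption £549,000 → (£879,000 − £549,000) × 1.3% × 327/366 = £3,832.8689
November 23 – December 31, 1996: 39 days, exemption £765,000 → (£879,000 − £765,000) × 1.3% × 39/366 = £157.9180
Total = £3,990.7869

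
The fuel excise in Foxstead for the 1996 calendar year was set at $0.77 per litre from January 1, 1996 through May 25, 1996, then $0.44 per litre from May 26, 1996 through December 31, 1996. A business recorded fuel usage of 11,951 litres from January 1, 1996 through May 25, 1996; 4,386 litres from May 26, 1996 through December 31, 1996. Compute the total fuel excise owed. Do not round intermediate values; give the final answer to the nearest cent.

January 1 – May 25, 1996: 11,951 litres at $0.77/litre → $9,202.27
May 26 – December 31, 1996: 4,386 litres at $0.44/litre → $1,929.84

$11,132.11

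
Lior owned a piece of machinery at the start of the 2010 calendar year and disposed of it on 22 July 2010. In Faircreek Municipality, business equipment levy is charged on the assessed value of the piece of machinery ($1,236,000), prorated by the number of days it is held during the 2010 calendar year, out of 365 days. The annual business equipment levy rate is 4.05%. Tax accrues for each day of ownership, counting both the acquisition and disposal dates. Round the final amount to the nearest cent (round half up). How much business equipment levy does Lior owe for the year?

Days held (1 January – 22 July 2010): 203 out of 365
Tax = $1,236,000 × 4.05% × 203/365 = $27,840.4767

$27,840.48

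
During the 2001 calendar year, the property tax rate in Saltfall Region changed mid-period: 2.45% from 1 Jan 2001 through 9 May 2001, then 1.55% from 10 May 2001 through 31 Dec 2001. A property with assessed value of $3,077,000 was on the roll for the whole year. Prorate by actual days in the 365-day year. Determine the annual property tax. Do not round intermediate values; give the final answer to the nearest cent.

$57,480.89

1 Jan – 9 May 2001: 129 days at 2.45% → $3,077,000 × 2.45% × 129/365 = $26,643.4479
10 May – 31 Dec 2001: 236 days at 1.55% → $3,077,000 × 1.55% × 236/365 = $30,837.4411
Total = $57,480.8890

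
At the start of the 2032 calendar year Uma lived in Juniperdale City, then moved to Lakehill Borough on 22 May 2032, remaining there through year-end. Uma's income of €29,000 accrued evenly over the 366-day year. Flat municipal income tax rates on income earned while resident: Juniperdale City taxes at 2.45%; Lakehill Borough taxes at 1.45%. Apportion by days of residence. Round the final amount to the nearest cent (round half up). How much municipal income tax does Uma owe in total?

Juniperdale City, 1 January – 21 May 2032: 142 days → €29,000 × 2.45% × 142/366 = €275.6585
Lakehill Borough, 22 May – 31 December 2032: 224 days → €29,000 × 1.45% × 224/366 = €257.3552
Total = €533.0137

€533.01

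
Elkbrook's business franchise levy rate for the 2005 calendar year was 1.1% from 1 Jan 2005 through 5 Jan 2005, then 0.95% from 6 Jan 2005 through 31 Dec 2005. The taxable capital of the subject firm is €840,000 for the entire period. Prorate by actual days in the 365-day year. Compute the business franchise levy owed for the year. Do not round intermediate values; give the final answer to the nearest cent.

1 Jan – 5 Jan 2005: 5 days at 1.1% → €840,000 × 1.1% × 5/365 = €126.5753
6 Jan – 31 Dec 2005: 360 days at 0.95% → €840,000 × 0.95% × 360/365 = €7,870.6849
Total = €7,997.2603

€7,997.26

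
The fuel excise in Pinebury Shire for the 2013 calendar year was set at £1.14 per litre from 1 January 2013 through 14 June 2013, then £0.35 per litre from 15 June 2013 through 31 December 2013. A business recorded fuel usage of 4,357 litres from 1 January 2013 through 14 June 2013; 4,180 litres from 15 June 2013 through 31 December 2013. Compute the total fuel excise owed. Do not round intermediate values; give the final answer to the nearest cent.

1 January – 14 June 2013: 4,357 litres at £1.14/litre → £4,966.98
15 June – 31 December 2013: 4,180 litres at £0.35/litre → £1,463.00

£6,429.98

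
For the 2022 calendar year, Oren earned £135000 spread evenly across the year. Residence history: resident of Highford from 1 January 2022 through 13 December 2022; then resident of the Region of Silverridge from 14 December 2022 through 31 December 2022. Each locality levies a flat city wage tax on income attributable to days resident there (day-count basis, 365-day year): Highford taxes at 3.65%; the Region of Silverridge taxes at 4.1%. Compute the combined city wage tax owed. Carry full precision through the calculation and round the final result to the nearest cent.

Highford, 1 January – 13 December 2022: 347 days → £135000 × 3.65% × 347/365 = £4684.5000
The Region of Silverridge, 14 December – 31 December 2022: 18 days → £135000 × 4.1% × 18/365 = £272.9589
Total = £4957.4589

£4957.46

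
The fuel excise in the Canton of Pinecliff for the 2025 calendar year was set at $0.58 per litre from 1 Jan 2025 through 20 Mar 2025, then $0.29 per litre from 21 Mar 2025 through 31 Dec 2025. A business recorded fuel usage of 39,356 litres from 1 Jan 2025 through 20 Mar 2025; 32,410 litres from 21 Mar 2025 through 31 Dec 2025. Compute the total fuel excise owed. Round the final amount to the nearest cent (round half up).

1 Jan – 20 Mar 2025: 39,356 litres at $0.58/litre → $22,826.48
21 Mar – 31 Dec 2025: 32,410 litres at $0.29/litre → $9,398.90

$32,225.38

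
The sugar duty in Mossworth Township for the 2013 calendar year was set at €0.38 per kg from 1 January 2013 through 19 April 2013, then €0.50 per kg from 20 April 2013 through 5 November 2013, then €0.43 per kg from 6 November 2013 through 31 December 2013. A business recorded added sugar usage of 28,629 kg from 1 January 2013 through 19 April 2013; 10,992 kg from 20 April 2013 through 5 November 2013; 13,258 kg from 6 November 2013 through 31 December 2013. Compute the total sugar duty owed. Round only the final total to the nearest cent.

€22075.96

1 January – 19 April 2013: 28,629 kg at €0.38/kg → €10879.02
20 April – 5 November 2013: 10,992 kg at €0.50/kg → €5496.00
6 November – 31 December 2013: 13,258 kg at €0.43/kg → €5700.94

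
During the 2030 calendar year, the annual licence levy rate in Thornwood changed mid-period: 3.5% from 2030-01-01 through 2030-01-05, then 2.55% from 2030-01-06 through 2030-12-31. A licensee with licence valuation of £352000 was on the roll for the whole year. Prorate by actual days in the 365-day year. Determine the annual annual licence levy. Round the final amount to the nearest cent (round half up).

2030-01-01 to 2030-01-05: 5 days at 3.5% → £352000 × 3.5% × 5/365 = £168.7671
2030-01-06 to 2030-12-31: 360 days at 2.55% → £352000 × 2.55% × 360/365 = £8853.0411
Total = £9021.8082

£9021.81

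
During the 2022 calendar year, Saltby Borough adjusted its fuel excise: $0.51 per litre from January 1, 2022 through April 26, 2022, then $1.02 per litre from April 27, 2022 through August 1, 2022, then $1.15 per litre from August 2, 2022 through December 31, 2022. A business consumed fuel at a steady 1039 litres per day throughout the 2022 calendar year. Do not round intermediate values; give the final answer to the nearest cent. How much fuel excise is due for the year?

January 1 – April 26, 2022: 116 days × 1039 litres/day = 120,524 litres at $0.51/litre → $61,467.24
April 27 – August 1, 2022: 97 days × 1039 litres/day = 100,783 litres at $1.02/litre → $102,798.66
August 2 – December 31, 2022: 152 days × 1039 litres/day = 157,928 litres at $1.15/litre → $181,617.20

$345,883.10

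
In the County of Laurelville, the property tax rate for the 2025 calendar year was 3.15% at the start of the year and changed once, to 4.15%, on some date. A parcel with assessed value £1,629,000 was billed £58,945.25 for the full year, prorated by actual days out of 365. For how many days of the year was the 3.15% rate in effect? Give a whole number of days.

194 days

Let d = days at the first rate; then 365 − d days at the second rate.
£1,629,000 × [3.15%·d + 4.15%·(365−d)] / 365 = £58,945.25
Solving gives d = 194, so the new rate took effect on 14 Jul 2025.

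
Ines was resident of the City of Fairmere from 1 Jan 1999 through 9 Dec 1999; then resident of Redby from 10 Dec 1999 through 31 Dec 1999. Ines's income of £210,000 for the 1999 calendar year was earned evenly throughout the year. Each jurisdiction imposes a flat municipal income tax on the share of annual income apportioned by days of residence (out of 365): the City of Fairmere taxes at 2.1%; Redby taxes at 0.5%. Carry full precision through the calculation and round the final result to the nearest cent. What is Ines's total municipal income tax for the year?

The City of Fairmere, 1 Jan – 9 Dec 1999: 343 days → £210,000 × 2.1% × 343/365 = £4,144.1918
Redby, 10 Dec – 31 Dec 1999: 22 days → £210,000 × 0.5% × 22/365 = £63.2877
Total = £4,207.4795

£4,207.48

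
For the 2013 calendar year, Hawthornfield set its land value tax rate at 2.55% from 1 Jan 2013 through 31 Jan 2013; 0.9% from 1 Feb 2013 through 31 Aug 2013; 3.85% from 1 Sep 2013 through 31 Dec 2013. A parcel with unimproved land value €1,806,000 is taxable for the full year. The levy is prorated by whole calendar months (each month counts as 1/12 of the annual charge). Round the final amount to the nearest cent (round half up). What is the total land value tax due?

1 Jan – 31 Jan 2013: 1 month at 2.55% → €1,806,000 × 2.55% × 1/12 = €3,837.7500
1 Feb – 31 Aug 2013: 7 months at 0.9% → €1,806,000 × 0.9% × 7/12 = €9,481.5000
1 Sep – 31 Dec 2013: 4 months at 3.85% → €1,806,000 × 3.85% × 4/12 = €23,177.0000
Total = €36,496.2500

€36,496.25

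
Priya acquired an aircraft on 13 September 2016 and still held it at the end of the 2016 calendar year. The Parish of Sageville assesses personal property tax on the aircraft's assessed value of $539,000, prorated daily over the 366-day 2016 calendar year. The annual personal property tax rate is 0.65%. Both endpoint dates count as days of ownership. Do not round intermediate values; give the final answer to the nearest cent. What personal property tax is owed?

$1,052.96

Days held (13 September – 31 December 2016): 110 out of 366
Tax = $539,000 × 0.65% × 110/366 = $1,052.9645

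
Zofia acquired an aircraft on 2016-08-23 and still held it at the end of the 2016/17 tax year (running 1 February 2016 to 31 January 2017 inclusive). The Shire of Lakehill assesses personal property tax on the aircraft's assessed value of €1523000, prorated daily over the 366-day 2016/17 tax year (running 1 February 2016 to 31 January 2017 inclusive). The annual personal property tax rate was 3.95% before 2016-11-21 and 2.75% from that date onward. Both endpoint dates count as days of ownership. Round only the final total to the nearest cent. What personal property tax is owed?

2016-08-23 to 2016-11-20: 90 days at 3.95% → €1523000 × 3.95% × 90/366 = €14793.0738
2016-11-21 to 2017-01-31: 72 days at 2.75% → €1523000 × 2.75% × 72/366 = €8239.1803
Total = €23032.2541

€23032.25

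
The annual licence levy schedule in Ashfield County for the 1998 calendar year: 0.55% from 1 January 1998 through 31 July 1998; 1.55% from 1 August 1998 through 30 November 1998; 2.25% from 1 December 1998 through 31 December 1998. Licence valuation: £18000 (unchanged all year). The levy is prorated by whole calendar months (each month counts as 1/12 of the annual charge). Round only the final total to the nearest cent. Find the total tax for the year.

1 January – 31 July 1998: 7 months at 0.55% → £18000 × 0.55% × 7/12 = £57.7500
1 August – 30 November 1998: 4 months at 1.55% → £18000 × 1.55% × 4/12 = £93.0000
1 December – 31 December 1998: 1 month at 2.25% → £18000 × 2.25% × 1/12 = £33.7500
Total = £184.5000

£184.50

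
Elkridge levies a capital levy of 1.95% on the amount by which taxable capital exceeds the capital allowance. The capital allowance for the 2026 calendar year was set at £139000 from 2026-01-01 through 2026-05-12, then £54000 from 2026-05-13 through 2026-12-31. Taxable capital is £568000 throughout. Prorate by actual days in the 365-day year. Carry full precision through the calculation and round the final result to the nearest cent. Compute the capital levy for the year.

2026-01-01 to 2026-05-12: 132 days, exemption £139000 → (£568000 − £139000) × 1.95% × 132/365 = £3025.3315
2026-05-13 to 2026-12-31: 233 days, exemption £54000 → (£568000 − £54000) × 1.95% × 233/365 = £6398.2438
Total = £9423.5753

£9423.58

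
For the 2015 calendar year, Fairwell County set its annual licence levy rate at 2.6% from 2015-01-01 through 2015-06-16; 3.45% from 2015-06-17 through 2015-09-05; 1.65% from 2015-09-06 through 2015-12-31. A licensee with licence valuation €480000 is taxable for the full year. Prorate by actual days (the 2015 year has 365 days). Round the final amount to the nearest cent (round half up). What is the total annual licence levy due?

€11923.73

2015-01-01 to 2015-06-16: 167 days at 2.6% → €480000 × 2.6% × 167/365 = €5710.0274
2015-06-17 to 2015-09-05: 81 days at 3.45% → €480000 × 3.45% × 81/365 = €3674.9589
2015-09-06 to 2015-12-31: 117 days at 1.65% → €480000 × 1.65% × 117/365 = €2538.7397
Total = €11923.7260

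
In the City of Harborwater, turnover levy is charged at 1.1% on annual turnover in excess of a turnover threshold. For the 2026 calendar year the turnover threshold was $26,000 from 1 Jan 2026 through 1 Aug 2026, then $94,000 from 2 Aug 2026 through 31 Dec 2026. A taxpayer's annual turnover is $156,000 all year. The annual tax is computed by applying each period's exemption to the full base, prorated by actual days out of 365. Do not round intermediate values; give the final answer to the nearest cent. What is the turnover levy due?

$1,118.50

1 Jan – 1 Aug 2026: 213 days, exemption $26,000 → ($156,000 − $26,000) × 1.1% × 213/365 = $834.4932
2 Aug – 31 Dec 2026: 152 days, exemption $94,000 → ($156,000 − $94,000) × 1.1% × 152/365 = $284.0110
Total = $1,118.5041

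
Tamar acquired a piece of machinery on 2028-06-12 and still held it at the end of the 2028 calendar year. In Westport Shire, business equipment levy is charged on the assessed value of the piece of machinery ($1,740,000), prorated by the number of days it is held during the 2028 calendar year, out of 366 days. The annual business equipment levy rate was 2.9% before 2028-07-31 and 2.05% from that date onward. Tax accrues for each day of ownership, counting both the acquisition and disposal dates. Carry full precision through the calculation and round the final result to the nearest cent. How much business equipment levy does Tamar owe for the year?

$21,764.26

2028-06-12 to 2028-07-30: 49 days at 2.9% → $1,740,000 × 2.9% × 49/366 = $6,755.5738
2028-07-31 to 2028-12-31: 154 days at 2.05% → $1,740,000 × 2.05% × 154/366 = $15,008.6885
Total = $21,764.2623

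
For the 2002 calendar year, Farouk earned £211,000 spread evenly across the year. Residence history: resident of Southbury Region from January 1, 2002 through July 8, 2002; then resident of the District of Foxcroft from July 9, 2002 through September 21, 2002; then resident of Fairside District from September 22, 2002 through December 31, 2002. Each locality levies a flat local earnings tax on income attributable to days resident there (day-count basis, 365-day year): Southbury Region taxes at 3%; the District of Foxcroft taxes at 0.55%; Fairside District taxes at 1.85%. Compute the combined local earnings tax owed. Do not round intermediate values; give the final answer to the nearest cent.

Southbury Region, January 1 – July 8, 2002: 189 days → £211,000 × 3% × 189/365 = £3,277.7260
The District of Foxcroft, July 9 – September 21, 2002: 75 days → £211,000 × 0.55% × 75/365 = £238.4589
Fairside District, September 22 – December 31, 2002: 101 days → £211,000 × 1.85% × 101/365 = £1,080.1466
Total = £4,596.3315

£4,596.33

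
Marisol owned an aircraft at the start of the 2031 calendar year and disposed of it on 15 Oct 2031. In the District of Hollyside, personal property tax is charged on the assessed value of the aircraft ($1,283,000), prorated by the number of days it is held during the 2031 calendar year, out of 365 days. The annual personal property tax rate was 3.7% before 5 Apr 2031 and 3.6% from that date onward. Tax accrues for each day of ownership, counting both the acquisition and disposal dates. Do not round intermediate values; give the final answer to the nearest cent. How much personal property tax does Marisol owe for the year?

1 Jan – 4 Apr 2031: 94 days at 3.7% → $1,283,000 × 3.7% × 94/365 = $12,225.4082
5 Apr – 15 Oct 2031: 194 days at 3.6% → $1,283,000 × 3.6% × 194/365 = $24,549.2384
Total = $36,774.6466

$36,774.65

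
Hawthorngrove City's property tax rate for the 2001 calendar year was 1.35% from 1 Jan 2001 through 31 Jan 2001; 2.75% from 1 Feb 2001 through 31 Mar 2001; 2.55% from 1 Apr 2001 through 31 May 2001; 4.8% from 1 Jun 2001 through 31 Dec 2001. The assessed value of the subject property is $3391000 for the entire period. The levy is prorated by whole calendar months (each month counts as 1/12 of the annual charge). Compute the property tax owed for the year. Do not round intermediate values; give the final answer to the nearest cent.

1 Jan – 31 Jan 2001: 1 month at 1.35% → $3391000 × 1.35% × 1/12 = $3814.8750
1 Feb – 31 Mar 2001: 2 months at 2.75% → $3391000 × 2.75% × 2/12 = $15542.0833
1 Apr – 31 May 2001: 2 months at 2.55% → $3391000 × 2.55% × 2/12 = $14411.7500
1 Jun – 31 Dec 2001: 7 months at 4.8% → $3391000 × 4.8% × 7/12 = $94948.0000
Total = $128716.7083

$128716.71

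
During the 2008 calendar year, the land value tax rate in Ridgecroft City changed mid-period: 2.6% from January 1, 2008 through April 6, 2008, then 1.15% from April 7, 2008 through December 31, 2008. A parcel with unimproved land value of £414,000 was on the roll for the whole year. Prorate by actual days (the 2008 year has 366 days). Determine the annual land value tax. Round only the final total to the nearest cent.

January 1 – April 6, 2008: 97 days at 2.6% → £414,000 × 2.6% × 97/366 = £2,852.7541
April 7 – December 31, 2008: 269 days at 1.15% → £414,000 × 1.15% × 269/366 = £3,499.2049
Total = £6,351.9590

£6,351.96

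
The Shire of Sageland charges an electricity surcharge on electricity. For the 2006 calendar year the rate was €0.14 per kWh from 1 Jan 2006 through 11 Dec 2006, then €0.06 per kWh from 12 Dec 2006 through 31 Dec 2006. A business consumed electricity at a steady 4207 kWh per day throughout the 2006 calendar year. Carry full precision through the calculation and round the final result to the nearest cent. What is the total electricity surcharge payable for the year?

€208246.50

1 Jan – 11 Dec 2006: 345 days × 4207 kWh/day = 1,451,415 kWh at €0.14/kWh → €203198.10
12 Dec – 31 Dec 2006: 20 days × 4207 kWh/day = 84,140 kWh at €0.06/kWh → €5048.40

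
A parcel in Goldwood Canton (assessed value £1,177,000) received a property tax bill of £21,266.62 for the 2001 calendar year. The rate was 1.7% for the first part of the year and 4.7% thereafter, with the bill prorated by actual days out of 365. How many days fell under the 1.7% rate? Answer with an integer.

352 days

Let d = days at the first rate; then 365 − d days at the second rate.
£1,177,000 × [1.7%·d + 4.7%·(365−d)] / 365 = £21,266.62
Solving gives d = 352, so the new rate took effect on 19 Dec 2001.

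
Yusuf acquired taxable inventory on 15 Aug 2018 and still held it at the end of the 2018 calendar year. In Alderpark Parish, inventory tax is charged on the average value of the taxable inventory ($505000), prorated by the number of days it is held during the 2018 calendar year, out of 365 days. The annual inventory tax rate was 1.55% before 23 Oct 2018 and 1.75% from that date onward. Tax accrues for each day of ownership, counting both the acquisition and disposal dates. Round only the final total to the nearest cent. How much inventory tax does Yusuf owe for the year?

15 Aug – 22 Oct 2018: 69 days at 1.55% → $505000 × 1.55% × 69/365 = $1479.7192
23 Oct – 31 Dec 2018: 70 days at 1.75% → $505000 × 1.75% × 70/365 = $1694.8630
Total = $3174.5822

$3174.58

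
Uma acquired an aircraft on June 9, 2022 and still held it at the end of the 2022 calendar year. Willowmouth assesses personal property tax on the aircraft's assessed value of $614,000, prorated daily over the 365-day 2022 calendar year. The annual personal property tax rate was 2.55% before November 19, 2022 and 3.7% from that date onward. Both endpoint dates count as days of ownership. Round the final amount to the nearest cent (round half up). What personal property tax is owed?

$9,668.40

June 9 – November 18, 2022: 163 days at 2.55% → $614,000 × 2.55% × 163/365 = $6,992.0301
November 19 – December 31, 2022: 43 days at 3.7% → $614,000 × 3.7% × 43/365 = $2,676.3671
Total = $9,668.3973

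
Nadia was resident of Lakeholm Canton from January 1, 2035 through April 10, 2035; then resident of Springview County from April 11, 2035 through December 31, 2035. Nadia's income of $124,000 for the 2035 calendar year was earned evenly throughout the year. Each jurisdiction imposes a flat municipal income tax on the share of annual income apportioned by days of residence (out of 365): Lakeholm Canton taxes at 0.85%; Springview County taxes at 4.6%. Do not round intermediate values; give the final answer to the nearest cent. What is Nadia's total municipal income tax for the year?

$4,430.03

Lakeholm Canton, January 1 – April 10, 2035: 100 days → $124,000 × 0.85% × 100/365 = $288.7671
Springview County, April 11 – December 31, 2035: 265 days → $124,000 × 4.6% × 265/365 = $4,141.2603
Total = $4,430.0274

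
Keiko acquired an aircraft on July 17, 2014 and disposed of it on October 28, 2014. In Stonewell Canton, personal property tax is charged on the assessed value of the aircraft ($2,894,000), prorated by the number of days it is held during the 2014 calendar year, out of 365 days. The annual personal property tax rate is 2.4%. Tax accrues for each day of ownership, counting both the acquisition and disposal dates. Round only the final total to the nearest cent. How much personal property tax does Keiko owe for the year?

Days held (July 17 – October 28, 2014): 104 out of 365
Tax = $2,894,000 × 2.4% × 104/365 = $19,790.2027

$19,790.20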